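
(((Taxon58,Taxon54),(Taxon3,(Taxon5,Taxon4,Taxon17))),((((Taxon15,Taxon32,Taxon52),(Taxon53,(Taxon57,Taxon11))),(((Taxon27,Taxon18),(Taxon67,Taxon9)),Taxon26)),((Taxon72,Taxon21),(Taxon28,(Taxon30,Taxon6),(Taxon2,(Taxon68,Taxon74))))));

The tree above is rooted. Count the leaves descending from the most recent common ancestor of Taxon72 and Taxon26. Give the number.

The MRCA of Taxon72 and Taxon26 is the node subtending ((((Taxon15,Taxon32,Taxon52),(Taxon53,(Taxon57,Taxon11))),(((Taxon27,Taxon18),(Taxon67,Taxon9)),Taxon26)),((Taxon72,Taxon21),(Taxon28,(Taxon30,Taxon6),(Taxon2,(Taxon68,Taxon74))))).
That clade contains 19 terminal taxa: Taxon11, Taxon15, Taxon18, Taxon2, Taxon21, Taxon26, Taxon27, Taxon28, Taxon30, Taxon32, Taxon52, Taxon53, Taxon57, Taxon6, Taxon67, Taxon68, Taxon72, Taxon74, Taxon9.

19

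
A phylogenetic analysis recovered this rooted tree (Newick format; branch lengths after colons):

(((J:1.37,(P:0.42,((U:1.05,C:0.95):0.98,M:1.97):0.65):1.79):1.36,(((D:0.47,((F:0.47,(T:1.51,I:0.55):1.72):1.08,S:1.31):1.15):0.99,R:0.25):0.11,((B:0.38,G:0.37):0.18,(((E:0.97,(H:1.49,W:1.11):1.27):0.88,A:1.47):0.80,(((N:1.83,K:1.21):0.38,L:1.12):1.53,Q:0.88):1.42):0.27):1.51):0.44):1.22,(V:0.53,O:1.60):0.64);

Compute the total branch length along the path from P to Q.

8.09

The path runs P → … → MRCA → … → Q; the MRCA is the node subtending ((J,(P,((U,C),M))),(((D,((F,(T,I)),S)),R),((B,G),(((E,(H,W)),A),(((N,K),L),Q))))).
Branch lengths along that path: 0.42 + 1.79 + 1.36 + 0.44 + 1.51 + 0.27 + 1.42 + 0.88 = 8.09.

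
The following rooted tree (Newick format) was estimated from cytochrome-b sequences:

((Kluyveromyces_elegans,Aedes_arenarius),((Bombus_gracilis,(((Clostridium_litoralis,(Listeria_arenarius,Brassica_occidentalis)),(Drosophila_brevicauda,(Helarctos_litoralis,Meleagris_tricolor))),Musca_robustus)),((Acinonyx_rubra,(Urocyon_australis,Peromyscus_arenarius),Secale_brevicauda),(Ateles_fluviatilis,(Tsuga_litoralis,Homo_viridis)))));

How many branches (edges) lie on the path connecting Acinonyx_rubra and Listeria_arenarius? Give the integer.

The MRCA of Acinonyx_rubra and Listeria_arenarius is the node subtending ((Bombus_gracilis,(((Clostridium_litoralis,(Listeria_arenarius,Brassica_occidentalis)),(Drosophila_brevicauda,(Helarctos_litoralis,Meleagris_tricolor))),Musca_robustus)),((Acinonyx_rubra,(Urocyon_australis,Peromyscus_arenarius),Secale_brevicauda),(Ateles_fluviatilis,(Tsuga_litoralis,Homo_viridis)))).
From Acinonyx_rubra up to that node: 3 branches. From Listeria_arenarius up to the same node: 6 branches. Total: 3 + 6 = 9.

9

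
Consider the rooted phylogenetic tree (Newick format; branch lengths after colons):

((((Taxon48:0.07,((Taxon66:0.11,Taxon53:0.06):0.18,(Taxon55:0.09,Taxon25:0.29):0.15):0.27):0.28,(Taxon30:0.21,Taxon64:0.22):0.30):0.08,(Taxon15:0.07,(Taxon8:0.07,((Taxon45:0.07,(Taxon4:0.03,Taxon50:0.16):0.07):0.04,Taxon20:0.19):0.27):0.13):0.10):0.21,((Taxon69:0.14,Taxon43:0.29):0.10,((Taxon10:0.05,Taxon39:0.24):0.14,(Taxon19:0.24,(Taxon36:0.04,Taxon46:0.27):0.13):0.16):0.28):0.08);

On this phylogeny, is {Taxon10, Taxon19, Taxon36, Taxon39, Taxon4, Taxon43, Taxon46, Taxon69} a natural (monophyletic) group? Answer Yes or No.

The MRCA of the listed taxa is the root, so the smallest clade containing them is the whole tree.
That clade also contains Taxon15, Taxon20, Taxon25, Taxon30, Taxon45, Taxon48, Taxon50, Taxon53, Taxon55, Taxon64, Taxon66, Taxon8, which are not in the proposed group, so the group is not monophyletic.

No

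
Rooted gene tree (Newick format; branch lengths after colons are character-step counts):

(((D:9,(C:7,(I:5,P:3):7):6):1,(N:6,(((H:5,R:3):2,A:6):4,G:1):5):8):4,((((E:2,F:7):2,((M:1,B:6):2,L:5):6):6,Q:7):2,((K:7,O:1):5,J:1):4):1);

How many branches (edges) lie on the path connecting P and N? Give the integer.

The MRCA of P and N is the node subtending ((D,(C,(I,P))),(N,(((H,R),A),G))).
From P up to that node: 4 branches. From N up to the same node: 2 branches. Total: 4 + 2 = 6.

6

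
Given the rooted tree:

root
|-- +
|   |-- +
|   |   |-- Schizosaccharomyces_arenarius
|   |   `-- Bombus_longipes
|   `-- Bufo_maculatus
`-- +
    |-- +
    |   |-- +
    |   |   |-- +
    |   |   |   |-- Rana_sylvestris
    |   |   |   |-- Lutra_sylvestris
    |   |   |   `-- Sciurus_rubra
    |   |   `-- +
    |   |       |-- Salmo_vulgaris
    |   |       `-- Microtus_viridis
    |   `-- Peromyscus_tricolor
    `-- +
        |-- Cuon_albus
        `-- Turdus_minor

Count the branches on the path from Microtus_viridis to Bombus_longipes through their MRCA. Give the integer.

8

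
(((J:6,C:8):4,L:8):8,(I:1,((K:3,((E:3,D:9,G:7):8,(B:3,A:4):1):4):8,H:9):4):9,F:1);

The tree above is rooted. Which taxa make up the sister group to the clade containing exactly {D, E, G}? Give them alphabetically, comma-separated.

A, B

The clade containing exactly {D, E, G} attaches to the tree at the node subtending ((E,D,G),(B,A)).
The other lineage descending from that same node — the sister group — is (B,A); its 2 tips in alphabetical order are the answer.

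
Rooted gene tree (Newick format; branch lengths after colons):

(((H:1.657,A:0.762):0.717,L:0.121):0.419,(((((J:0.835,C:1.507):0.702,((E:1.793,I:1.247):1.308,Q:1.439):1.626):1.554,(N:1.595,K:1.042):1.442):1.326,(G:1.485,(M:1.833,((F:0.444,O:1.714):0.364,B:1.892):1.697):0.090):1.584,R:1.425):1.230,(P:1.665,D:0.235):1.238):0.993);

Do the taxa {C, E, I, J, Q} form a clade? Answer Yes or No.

Yes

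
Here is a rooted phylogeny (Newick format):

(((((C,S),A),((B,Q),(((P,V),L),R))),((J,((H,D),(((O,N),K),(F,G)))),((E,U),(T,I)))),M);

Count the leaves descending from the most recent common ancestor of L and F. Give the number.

The MRCA of L and F is the node subtending ((((C,S),A),((B,Q),(((P,V),L),R))),((J,((H,D),(((O,N),K),(F,G)))),((E,U),(T,I)))).
That clade contains 21 terminal taxa: A, B, C, D, E, F, G, H, I, J, K, L, N, O, P, Q, R, S, T, U, V.

21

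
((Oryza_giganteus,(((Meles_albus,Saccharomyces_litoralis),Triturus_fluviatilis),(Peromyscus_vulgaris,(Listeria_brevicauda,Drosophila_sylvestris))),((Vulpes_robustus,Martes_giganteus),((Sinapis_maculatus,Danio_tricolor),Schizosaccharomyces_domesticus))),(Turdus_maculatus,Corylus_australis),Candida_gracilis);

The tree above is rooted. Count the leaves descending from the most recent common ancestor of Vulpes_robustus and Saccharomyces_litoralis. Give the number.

The MRCA of Vulpes_robustus and Saccharomyces_litoralis is the node subtending (Oryza_giganteus,(((Meles_albus,Saccharomyces_litoralis),Triturus_fluviatilis),(Peromyscus_vulgaris,(Listeria_brevicauda,Drosophila_sylvestris))),((Vulpes_robustus,Martes_giganteus),((Sinapis_maculatus,Danio_tricolor),Schizosaccharomyces_domesticus))).
That clade contains 12 terminal taxa: Danio_tricolor, Drosophila_sylvestris, Listeria_brevicauda, Martes_giganteus, Meles_albus, Oryza_giganteus, Peromyscus_vulgaris, Saccharomyces_litoralis, Schizosaccharomyces_domesticus, Sinapis_maculatus, Triturus_fluviatilis, Vulpes_robustus.

12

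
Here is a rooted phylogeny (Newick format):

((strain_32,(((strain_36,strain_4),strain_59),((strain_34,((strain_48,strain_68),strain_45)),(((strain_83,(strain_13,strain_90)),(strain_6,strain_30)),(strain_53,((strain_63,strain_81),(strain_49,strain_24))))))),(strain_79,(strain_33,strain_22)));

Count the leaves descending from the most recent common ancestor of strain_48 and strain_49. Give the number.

14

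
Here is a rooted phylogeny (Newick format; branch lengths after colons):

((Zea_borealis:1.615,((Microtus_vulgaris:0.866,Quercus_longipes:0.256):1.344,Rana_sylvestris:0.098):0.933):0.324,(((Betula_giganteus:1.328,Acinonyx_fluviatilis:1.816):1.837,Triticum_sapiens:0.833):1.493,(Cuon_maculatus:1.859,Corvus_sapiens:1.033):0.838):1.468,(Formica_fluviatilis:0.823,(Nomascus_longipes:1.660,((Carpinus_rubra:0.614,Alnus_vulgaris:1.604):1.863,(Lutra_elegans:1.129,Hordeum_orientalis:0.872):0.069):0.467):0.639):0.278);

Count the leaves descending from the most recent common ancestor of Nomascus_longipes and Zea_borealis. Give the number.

15

The MRCA of Nomascus_longipes and Zea_borealis is the root, so the clade is the entire tree.
That clade contains 15 terminal taxa: Acinonyx_fluviatilis, Alnus_vulgaris, Betula_giganteus, Carpinus_rubra, Corvus_sapiens, Cuon_maculatus, Formica_fluviatilis, Hordeum_orientalis, Lutra_elegans, Microtus_vulgaris, Nomascus_longipes, Quercus_longipes, Rana_sylvestris, Triticum_sapiens, Zea_borealis.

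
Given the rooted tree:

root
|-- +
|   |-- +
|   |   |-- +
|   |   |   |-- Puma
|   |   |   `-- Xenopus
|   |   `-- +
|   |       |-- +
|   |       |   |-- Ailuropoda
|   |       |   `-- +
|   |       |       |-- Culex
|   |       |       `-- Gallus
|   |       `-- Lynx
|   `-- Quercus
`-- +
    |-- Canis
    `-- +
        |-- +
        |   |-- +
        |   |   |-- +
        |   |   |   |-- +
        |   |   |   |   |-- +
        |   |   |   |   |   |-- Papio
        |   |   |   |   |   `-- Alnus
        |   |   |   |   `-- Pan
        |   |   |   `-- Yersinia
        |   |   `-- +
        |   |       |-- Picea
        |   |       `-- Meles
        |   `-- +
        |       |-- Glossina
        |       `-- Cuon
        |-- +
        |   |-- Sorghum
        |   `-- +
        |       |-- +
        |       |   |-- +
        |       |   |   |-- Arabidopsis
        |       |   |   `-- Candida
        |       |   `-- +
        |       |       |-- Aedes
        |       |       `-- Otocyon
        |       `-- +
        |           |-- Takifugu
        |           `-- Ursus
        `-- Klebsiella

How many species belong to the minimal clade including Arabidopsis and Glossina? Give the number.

The MRCA of Arabidopsis and Glossina is the node subtending ((((((Papio,Alnus),Pan),Yersinia),(Picea,Meles)),(Glossina,Cuon)),(Sorghum,(((Arabidopsis,Candida),(Aedes,Otocyon)),(Takifugu,Ursus))),Klebsiella).
That clade contains 16 terminal taxa: Aedes, Alnus, Arabidopsis, Candida, Cuon, Glossina, Klebsiella, Meles, Otocyon, Pan, Papio, Picea, Sorghum, Takifugu, Ursus, Yersinia.

16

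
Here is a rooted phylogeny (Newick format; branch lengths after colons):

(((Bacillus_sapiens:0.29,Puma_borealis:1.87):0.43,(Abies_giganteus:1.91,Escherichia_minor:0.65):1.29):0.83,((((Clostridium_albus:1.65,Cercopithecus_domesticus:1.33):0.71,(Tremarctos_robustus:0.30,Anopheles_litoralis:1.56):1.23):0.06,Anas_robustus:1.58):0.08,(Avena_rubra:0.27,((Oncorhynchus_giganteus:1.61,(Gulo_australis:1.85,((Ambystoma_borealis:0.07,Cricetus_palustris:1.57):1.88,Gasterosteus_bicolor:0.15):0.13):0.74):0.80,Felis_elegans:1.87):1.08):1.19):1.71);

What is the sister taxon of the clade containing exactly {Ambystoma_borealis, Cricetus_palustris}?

Gasterosteus_bicolor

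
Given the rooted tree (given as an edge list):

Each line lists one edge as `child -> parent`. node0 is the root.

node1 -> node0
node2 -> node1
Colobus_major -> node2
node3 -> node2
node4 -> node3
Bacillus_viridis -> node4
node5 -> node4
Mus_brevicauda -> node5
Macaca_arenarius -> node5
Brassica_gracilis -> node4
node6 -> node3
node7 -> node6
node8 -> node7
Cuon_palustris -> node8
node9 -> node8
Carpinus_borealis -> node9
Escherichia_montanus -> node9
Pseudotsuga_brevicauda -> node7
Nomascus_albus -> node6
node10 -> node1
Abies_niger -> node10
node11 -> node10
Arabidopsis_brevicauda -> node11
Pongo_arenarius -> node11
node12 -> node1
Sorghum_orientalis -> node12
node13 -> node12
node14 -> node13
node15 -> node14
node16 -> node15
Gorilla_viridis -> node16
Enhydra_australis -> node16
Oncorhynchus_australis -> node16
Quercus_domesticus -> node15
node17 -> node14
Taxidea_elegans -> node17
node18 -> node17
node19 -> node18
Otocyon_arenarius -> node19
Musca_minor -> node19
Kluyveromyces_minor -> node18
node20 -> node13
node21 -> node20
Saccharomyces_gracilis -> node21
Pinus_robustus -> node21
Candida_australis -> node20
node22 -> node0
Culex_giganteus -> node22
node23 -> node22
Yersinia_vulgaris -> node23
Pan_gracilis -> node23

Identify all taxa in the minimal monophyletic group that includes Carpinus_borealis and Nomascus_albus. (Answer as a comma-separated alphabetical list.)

Carpinus_borealis, Cuon_palustris, Escherichia_montanus, Nomascus_albus, Pseudotsuga_brevicauda

Tracing Carpinus_borealis: it sits inside (Carpinus_borealis,Escherichia_montanus).
Tracing Nomascus_albus: it sits inside (((Cuon_palustris,(Carpinus_borealis,Escherichia_montanus)),Pseudotsuga_brevicauda),Nomascus_albus).
The smallest clade enclosing both is (((Cuon_palustris,(Carpinus_borealis,Escherichia_montanus)),Pseudotsuga_brevicauda),Nomascus_albus); the answer is its 5 terminal taxa in alphabetical order.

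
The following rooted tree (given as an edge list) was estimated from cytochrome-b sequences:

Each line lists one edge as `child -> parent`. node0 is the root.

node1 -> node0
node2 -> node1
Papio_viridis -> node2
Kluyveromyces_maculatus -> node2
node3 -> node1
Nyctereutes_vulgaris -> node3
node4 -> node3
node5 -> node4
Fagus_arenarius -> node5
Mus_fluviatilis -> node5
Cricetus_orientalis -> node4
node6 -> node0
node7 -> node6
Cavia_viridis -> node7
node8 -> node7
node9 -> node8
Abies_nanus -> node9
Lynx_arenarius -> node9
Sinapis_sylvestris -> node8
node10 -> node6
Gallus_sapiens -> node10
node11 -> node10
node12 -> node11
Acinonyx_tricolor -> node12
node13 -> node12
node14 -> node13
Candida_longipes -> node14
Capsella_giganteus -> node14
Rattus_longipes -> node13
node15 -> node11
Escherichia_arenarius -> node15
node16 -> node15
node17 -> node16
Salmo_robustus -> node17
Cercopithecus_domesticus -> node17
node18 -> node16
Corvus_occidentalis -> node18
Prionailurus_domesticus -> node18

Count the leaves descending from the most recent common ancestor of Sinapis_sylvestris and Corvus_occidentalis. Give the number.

The MRCA of Sinapis_sylvestris and Corvus_occidentalis is the node subtending ((Cavia_viridis,((Abies_nanus,Lynx_arenarius),Sinapis_sylvestris)),(Gallus_sapiens,((Acinonyx_tricolor,((Candida_longipes,Capsella_giganteus),Rattus_longipes)),(Escherichia_arenarius,((Salmo_robustus,Cercopithecus_domesticus),(Corvus_occidentalis,Prionailurus_domesticus)))))).
That clade contains 14 terminal taxa: Abies_nanus, Acinonyx_tricolor, Candida_longipes, Capsella_giganteus, Cavia_viridis, Cercopithecus_domesticus, Corvus_occidentalis, Escherichia_arenarius, Gallus_sapiens, Lynx_arenarius, Prionailurus_domesticus, Rattus_longipes, Salmo_robustus, Sinapis_sylvestris.

14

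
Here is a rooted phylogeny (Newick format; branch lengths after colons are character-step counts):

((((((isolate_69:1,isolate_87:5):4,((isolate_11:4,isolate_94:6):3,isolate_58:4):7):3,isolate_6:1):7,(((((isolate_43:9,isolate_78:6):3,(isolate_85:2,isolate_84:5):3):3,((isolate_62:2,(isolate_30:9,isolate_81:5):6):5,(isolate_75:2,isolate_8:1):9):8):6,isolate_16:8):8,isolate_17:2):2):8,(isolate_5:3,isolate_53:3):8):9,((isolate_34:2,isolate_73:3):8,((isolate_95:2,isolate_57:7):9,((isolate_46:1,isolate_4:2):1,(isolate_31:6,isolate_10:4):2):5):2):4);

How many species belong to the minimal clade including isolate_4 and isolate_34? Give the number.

The MRCA of isolate_4 and isolate_34 is the node subtending ((isolate_34,isolate_73),((isolate_95,isolate_57),((isolate_46,isolate_4),(isolate_31,isolate_10)))).
That clade contains 8 terminal taxa: isolate_10, isolate_31, isolate_34, isolate_4, isolate_46, isolate_57, isolate_73, isolate_95.

8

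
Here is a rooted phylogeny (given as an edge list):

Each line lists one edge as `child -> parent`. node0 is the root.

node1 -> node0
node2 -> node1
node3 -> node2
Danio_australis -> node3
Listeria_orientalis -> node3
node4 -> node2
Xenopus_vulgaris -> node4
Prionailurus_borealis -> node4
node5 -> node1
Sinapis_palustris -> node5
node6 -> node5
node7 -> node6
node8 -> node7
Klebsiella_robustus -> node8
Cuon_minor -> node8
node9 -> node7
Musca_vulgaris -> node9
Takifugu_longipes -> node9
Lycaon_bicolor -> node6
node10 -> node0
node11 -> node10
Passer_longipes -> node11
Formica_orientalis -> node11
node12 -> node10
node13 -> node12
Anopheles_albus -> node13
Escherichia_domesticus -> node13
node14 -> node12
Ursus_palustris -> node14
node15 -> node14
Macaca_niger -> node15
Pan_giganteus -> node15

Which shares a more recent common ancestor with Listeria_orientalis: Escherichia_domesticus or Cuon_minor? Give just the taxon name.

Cuon_minor

The MRCA of Listeria_orientalis and Cuon_minor subtends (((Danio_australis,Listeria_orientalis),(Xenopus_vulgaris,Prionailurus_borealis)),(Sinapis_palustris,(((Klebsiella_robustus,Cuon_minor),(Musca_vulgaris,Takifugu_longipes)),Lycaon_bicolor))) (10 taxa).
The MRCA of Listeria_orientalis and Escherichia_domesticus is the root, subtending the entire tree (17 taxa).
The first is nested inside the second, so Listeria_orientalis shares a more recent common ancestor with Cuon_minor.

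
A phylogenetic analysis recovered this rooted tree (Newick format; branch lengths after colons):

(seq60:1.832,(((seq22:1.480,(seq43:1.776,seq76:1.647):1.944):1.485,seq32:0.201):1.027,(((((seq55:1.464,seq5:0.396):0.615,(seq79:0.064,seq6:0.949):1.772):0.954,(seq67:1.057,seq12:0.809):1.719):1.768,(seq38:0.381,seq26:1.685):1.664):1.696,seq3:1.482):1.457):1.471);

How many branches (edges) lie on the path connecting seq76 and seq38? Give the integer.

8

The MRCA of seq76 and seq38 is the node subtending (((seq22,(seq43,seq76)),seq32),(((((seq55,seq5),(seq79,seq6)),(seq67,seq12)),(seq38,seq26)),seq3)).
From seq76 up to that node: 4 branches. From seq38 up to the same node: 4 branches. Total: 4 + 4 = 8.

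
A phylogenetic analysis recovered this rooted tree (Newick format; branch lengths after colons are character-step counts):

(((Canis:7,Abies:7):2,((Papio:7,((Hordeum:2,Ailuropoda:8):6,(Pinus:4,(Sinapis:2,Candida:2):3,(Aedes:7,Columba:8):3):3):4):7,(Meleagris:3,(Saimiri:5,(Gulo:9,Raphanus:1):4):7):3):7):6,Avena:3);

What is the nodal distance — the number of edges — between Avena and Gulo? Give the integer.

7

The MRCA of Avena and Gulo is the root of the tree.
From Avena up to that node: 1 branch. From Gulo up to the same node: 6 branches. Total: 1 + 6 = 7.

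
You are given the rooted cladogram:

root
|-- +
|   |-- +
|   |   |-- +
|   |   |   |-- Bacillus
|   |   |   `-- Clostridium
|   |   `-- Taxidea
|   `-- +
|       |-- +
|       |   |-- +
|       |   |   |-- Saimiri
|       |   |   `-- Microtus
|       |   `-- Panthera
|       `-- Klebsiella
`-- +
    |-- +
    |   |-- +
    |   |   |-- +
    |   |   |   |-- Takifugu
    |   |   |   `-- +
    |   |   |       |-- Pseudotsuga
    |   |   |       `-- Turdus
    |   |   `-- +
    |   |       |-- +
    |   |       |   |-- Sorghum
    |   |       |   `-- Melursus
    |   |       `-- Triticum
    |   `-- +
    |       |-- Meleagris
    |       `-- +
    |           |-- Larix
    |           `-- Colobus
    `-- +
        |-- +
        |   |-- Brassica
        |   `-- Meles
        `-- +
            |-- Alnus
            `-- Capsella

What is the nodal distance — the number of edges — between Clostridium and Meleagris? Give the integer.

8

The MRCA of Clostridium and Meleagris is the root of the tree.
From Clostridium up to that node: 4 branches. From Meleagris up to the same node: 4 branches. Total: 4 + 4 = 8.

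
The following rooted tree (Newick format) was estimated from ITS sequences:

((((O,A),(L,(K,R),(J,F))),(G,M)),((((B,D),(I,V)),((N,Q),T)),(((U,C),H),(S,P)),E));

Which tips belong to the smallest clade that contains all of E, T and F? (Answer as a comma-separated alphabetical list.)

Tracing E: it sits inside ((((B,D),(I,V)),((N,Q),T)),(((U,C),H),(S,P)),E).
Tracing T: it sits inside ((N,Q),T).
Tracing F: it sits inside (J,F).
The smallest clade enclosing all 3 is the whole tree (their MRCA is the root), so the answer is all 22 tips in alphabetical order.

A, B, C, D, E, F, G, H, I, J, K, L, M, N, O, P, Q, R, S, T, U, V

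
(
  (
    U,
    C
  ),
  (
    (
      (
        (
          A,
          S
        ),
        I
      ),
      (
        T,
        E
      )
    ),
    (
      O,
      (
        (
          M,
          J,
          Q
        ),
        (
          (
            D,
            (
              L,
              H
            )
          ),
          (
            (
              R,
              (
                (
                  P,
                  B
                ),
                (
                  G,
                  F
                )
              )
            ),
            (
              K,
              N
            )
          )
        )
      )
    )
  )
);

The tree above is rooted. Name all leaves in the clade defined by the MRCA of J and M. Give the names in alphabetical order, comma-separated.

Tracing J: it sits inside (M,J,Q).
Tracing M: it sits inside (M,J,Q).
The smallest clade enclosing both is (M,J,Q); the answer is its 3 terminal taxa in alphabetical order.

J, M, Q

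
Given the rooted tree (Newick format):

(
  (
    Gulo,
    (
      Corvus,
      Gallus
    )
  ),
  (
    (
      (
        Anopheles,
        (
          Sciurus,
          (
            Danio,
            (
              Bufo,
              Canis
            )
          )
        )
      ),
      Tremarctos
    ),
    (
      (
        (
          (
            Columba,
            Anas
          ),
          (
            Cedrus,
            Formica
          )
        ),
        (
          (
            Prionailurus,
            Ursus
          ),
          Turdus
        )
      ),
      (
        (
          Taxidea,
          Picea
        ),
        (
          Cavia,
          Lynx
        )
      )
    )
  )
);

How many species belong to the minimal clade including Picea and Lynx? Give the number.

The MRCA of Picea and Lynx is the node subtending ((Taxidea,Picea),(Cavia,Lynx)).
That clade contains 4 terminal taxa: Cavia, Lynx, Picea, Taxidea.

4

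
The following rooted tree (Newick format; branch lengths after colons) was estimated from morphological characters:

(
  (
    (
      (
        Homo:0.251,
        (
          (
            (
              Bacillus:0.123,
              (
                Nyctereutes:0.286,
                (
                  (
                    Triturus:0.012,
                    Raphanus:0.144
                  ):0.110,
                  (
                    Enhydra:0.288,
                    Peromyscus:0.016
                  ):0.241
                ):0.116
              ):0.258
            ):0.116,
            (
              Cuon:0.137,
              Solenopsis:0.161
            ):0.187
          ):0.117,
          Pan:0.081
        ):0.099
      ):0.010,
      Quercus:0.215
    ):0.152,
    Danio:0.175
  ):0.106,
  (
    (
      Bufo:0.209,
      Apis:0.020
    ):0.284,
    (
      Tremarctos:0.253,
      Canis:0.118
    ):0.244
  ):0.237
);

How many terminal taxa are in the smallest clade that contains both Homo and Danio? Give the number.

The MRCA of Homo and Danio is the node subtending (((Homo,(((Bacillus,(Nyctereutes,((Triturus,Raphanus),(Enhydra,Peromyscus)))),(Cuon,Solenopsis)),Pan)),Quercus),Danio).
That clade contains 12 terminal taxa: Bacillus, Cuon, Danio, Enhydra, Homo, Nyctereutes, Pan, Peromyscus, Quercus, Raphanus, Solenopsis, Triturus.

12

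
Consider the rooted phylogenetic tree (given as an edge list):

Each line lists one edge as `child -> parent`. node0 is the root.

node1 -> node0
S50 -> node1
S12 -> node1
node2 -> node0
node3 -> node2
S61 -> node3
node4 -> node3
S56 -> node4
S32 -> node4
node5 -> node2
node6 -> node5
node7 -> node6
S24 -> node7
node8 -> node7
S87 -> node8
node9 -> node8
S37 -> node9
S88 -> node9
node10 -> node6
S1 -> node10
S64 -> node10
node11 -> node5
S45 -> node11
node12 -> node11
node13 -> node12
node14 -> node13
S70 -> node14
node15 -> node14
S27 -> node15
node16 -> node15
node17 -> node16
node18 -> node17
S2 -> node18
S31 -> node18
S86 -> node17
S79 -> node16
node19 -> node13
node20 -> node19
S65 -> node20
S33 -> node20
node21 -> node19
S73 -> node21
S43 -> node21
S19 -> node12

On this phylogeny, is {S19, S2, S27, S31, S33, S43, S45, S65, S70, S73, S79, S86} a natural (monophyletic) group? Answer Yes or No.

Yes

The most recent common ancestor of these taxa subtends (S45,(((S70,(S27,(((S2,S31),S86),S79))),((S65,S33),(S73,S43))),S19)).
That clade has exactly 12 tips — every listed taxon and nothing else — so the group is monophyletic.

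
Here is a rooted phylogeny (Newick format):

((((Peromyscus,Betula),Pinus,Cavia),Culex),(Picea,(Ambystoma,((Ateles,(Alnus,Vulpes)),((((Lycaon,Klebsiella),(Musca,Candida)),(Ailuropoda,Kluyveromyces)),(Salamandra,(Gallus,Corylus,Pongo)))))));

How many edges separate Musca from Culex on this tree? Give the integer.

The MRCA of Musca and Culex is the root of the tree.
From Musca up to that node: 8 branches. From Culex up to the same node: 2 branches. Total: 8 + 2 = 10.

10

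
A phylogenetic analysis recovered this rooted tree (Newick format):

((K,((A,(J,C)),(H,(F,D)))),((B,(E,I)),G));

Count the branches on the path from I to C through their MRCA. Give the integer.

9

The MRCA of I and C is the root of the tree.
From I up to that node: 4 branches. From C up to the same node: 5 branches. Total: 4 + 5 = 9.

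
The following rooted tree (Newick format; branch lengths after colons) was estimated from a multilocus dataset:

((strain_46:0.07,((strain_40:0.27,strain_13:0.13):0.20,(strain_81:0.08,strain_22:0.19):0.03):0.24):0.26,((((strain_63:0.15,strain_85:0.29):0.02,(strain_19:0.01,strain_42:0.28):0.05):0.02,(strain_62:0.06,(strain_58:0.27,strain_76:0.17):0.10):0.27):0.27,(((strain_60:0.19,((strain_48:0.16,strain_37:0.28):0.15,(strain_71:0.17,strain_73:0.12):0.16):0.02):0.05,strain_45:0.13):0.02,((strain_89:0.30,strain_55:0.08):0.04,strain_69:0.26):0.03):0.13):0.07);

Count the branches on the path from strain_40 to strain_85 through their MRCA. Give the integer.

The MRCA of strain_40 and strain_85 is the root of the tree.
From strain_40 up to that node: 4 branches. From strain_85 up to the same node: 5 branches. Total: 4 + 5 = 9.

9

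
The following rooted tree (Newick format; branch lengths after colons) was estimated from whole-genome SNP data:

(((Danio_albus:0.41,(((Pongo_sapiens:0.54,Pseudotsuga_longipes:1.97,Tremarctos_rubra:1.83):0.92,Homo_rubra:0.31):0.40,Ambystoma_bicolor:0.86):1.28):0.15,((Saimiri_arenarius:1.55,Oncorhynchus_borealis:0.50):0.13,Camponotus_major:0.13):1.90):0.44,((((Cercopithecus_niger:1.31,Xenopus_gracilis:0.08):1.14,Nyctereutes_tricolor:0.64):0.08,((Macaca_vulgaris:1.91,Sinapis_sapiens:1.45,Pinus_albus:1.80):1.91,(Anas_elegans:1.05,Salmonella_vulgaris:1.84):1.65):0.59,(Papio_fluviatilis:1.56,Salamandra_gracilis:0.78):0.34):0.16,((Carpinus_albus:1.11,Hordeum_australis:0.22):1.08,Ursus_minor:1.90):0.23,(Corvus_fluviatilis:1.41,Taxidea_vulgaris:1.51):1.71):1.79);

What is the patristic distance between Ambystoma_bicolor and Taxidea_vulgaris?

7.74

The path runs Ambystoma_bicolor → … → MRCA → … → Taxidea_vulgaris; the MRCA is the root of the tree.
Branch lengths along that path: 0.86 + 1.28 + 0.15 + 0.44 + 1.79 + 1.71 + 1.51 = 7.74.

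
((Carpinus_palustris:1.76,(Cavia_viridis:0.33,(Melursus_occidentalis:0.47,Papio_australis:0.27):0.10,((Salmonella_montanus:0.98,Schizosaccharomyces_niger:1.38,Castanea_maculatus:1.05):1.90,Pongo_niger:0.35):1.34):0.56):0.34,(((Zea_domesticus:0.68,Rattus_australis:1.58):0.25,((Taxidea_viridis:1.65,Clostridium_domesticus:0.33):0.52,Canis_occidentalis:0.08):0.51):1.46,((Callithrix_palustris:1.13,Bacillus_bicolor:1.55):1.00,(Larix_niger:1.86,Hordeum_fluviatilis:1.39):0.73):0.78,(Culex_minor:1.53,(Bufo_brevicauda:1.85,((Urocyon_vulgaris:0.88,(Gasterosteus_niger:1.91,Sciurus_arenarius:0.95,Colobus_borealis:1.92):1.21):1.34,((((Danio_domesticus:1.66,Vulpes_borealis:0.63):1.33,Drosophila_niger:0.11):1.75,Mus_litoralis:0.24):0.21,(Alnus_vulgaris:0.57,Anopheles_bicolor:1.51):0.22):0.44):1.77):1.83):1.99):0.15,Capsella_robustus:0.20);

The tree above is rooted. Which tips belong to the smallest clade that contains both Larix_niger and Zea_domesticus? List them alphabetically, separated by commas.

Tracing Larix_niger: it sits inside (Larix_niger,Hordeum_fluviatilis).
Tracing Zea_domesticus: it sits inside (Zea_domesticus,Rattus_australis).
The smallest clade enclosing both is (((Zea_domesticus,Rattus_australis),((Taxidea_viridis,Clostridium_domesticus),Canis_occidentalis)),((Callithrix_palustris,Bacillus_bicolor),(Larix_niger,Hordeum_fluviatilis)),(Culex_minor,(Bufo_brevicauda,((Urocyon_vulgaris,(Gasterosteus_niger,Sciurus_arenarius,Colobus_borealis)),((((Danio_domesticus,Vulpes_borealis),Drosophila_niger),Mus_litoralis),(Alnus_vulgaris,Anopheles_bicolor)))))); the answer is its 21 terminal taxa in alphabetical order.

Alnus_vulgaris, Anopheles_bicolor, Bacillus_bicolor, Bufo_brevicauda, Callithrix_palustris, Canis_occidentalis, Clostridium_domesticus, Colobus_borealis, Culex_minor, Danio_domesticus, Drosophila_niger, Gasterosteus_niger, Hordeum_fluviatilis, Larix_niger, Mus_litoralis, Rattus_australis, Sciurus_arenarius, Taxidea_viridis, Urocyon_vulgaris, Vulpes_borealis, Zea_domesticus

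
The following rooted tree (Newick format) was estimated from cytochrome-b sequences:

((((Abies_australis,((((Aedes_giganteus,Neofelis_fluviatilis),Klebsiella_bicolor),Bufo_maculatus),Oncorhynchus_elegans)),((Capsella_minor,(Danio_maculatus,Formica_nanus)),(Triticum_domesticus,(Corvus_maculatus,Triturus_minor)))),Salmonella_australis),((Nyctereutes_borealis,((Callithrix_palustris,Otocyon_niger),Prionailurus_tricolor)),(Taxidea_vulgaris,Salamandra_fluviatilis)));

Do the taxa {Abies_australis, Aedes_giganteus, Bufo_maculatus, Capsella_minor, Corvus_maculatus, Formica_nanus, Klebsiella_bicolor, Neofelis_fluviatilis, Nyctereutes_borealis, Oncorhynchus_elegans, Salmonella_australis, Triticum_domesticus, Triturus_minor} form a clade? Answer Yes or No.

No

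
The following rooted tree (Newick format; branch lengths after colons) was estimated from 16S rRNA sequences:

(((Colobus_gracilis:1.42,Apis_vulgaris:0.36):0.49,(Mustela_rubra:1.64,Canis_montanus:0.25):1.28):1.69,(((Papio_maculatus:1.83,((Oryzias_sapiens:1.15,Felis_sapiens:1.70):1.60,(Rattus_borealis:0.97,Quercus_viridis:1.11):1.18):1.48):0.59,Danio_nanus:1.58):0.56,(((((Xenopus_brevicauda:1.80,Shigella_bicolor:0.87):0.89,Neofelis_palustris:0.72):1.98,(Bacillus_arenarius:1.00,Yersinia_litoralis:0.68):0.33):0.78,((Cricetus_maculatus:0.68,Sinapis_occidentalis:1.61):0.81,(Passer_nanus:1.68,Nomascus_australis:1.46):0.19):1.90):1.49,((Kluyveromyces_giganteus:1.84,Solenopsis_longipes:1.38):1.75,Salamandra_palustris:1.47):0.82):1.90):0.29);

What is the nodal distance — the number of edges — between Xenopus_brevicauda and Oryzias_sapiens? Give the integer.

11

The MRCA of Xenopus_brevicauda and Oryzias_sapiens is the node subtending (((Papio_maculatus,((Oryzias_sapiens,Felis_sapiens),(Rattus_borealis,Quercus_viridis))),Danio_nanus),(((((Xenopus_brevicauda,Shigella_bicolor),Neofelis_palustris),(Bacillus_arenarius,Yersinia_litoralis)),((Cricetus_maculatus,Sinapis_occidentalis),(Passer_nanus,Nomascus_australis))),((Kluyveromyces_giganteus,Solenopsis_longipes),Salamandra_palustris))).
From Xenopus_brevicauda up to that node: 6 branches. From Oryzias_sapiens up to the same node: 5 branches. Total: 6 + 5 = 11.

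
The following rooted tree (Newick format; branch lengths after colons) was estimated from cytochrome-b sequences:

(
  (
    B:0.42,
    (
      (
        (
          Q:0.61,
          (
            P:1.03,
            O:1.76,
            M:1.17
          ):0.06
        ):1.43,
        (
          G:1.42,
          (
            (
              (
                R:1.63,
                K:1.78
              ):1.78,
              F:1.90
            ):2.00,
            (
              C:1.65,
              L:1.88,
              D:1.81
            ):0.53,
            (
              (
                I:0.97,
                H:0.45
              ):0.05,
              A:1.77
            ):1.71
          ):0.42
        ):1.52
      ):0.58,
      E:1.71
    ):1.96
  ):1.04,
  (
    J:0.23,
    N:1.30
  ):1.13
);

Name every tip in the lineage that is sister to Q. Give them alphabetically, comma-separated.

Q attaches to the tree at the node subtending (Q,(P,O,M)).
The other lineage descending from that same node — the sister group — is (P,O,M); its 3 tips in alphabetical order are the answer.

M, O, P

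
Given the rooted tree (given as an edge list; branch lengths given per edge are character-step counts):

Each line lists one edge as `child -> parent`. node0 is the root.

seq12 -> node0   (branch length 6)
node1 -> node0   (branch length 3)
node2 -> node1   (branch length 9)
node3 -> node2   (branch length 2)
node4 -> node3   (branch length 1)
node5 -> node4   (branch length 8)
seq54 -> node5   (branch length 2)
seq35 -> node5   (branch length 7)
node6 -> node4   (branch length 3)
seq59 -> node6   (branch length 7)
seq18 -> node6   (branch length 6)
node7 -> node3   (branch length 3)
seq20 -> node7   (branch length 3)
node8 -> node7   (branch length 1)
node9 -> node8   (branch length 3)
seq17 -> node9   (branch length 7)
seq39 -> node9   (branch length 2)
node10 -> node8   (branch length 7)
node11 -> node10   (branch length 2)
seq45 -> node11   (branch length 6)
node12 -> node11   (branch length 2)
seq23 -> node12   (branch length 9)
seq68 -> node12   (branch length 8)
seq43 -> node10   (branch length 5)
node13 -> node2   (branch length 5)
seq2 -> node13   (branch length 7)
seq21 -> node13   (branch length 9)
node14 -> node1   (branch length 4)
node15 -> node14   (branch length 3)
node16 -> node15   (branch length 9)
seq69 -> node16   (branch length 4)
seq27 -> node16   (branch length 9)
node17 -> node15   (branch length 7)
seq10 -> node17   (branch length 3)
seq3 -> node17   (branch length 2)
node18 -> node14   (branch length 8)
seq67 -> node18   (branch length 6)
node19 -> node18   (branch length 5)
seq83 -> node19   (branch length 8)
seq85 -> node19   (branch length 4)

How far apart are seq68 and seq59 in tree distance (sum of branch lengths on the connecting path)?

34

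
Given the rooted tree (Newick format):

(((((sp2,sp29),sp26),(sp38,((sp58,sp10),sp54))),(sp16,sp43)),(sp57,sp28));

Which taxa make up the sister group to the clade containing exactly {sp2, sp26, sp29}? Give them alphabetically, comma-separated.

The clade containing exactly {sp2, sp26, sp29} attaches to the tree at the node subtending (((sp2,sp29),sp26),(sp38,((sp58,sp10),sp54))).
The other lineage descending from that same node — the sister group — is (sp38,((sp58,sp10),sp54)); its 4 tips in alphabetical order are the answer.

sp10, sp38, sp54, sp58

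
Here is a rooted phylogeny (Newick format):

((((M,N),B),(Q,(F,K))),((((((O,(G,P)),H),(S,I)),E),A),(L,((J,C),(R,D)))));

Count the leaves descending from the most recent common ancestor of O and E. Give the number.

7

The MRCA of O and E is the node subtending ((((O,(G,P)),H),(S,I)),E).
That clade contains 7 terminal taxa: E, G, H, I, O, P, S.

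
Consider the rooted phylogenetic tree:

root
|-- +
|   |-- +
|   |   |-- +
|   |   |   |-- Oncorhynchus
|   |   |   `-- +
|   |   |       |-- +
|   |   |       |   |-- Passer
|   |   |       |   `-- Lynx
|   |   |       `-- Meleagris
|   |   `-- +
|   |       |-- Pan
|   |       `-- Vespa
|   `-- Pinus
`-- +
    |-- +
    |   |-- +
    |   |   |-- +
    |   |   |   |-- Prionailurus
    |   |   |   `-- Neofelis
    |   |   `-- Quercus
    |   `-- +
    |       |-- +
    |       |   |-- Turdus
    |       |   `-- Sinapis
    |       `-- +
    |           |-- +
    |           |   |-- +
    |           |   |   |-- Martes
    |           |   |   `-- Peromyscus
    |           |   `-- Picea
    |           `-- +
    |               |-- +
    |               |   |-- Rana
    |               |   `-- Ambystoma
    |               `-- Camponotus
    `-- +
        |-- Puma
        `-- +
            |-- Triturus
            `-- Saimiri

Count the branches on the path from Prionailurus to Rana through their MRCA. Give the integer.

8

The MRCA of Prionailurus and Rana is the node subtending (((Prionailurus,Neofelis),Quercus),((Turdus,Sinapis),(((Martes,Peromyscus),Picea),((Rana,Ambystoma),Camponotus)))).
From Prionailurus up to that node: 3 branches. From Rana up to the same node: 5 branches. Total: 3 + 5 = 8.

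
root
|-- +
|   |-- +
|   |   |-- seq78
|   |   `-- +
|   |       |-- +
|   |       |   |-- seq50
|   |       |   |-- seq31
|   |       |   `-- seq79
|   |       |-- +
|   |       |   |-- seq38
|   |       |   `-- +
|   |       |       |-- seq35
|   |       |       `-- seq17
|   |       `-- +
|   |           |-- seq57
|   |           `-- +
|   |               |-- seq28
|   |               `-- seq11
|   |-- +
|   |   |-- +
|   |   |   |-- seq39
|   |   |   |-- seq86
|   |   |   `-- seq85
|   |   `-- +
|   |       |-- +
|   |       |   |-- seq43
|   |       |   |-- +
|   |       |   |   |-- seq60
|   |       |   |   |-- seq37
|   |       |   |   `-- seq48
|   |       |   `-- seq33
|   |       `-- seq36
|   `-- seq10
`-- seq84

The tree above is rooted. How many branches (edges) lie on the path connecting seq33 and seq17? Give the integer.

9

The MRCA of seq33 and seq17 is the node subtending ((seq78,((seq50,seq31,seq79),(seq38,(seq35,seq17)),(seq57,(seq28,seq11)))),((seq39,seq86,seq85),((seq43,(seq60,seq37,seq48),seq33),seq36)),seq10).
From seq33 up to that node: 4 branches. From seq17 up to the same node: 5 branches. Total: 4 + 5 = 9.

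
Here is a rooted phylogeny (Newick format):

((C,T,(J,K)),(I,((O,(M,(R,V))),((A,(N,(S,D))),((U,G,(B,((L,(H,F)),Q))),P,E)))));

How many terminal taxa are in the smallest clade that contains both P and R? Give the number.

The MRCA of P and R is the node subtending ((O,(M,(R,V))),((A,(N,(S,D))),((U,G,(B,((L,(H,F)),Q))),P,E))).
That clade contains 17 terminal taxa: A, B, D, E, F, G, H, L, M, N, O, P, Q, R, S, U, V.

17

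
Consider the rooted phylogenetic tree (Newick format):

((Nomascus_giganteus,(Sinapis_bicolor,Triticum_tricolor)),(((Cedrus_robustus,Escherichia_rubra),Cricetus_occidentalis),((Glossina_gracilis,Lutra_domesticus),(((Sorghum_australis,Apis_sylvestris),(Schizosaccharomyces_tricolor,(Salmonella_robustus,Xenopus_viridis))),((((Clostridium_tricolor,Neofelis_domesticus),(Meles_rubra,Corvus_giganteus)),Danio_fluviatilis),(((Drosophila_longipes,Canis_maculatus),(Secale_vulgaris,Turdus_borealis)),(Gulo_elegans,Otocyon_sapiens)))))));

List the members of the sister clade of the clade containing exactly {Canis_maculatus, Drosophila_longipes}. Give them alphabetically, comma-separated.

The clade containing exactly {Canis_maculatus, Drosophila_longipes} attaches to the tree at the node subtending ((Drosophila_longipes,Canis_maculatus),(Secale_vulgaris,Turdus_borealis)).
The other lineage descending from that same node — the sister group — is (Secale_vulgaris,Turdus_borealis); its 2 tips in alphabetical order are the answer.

Secale_vulgaris, Turdus_borealis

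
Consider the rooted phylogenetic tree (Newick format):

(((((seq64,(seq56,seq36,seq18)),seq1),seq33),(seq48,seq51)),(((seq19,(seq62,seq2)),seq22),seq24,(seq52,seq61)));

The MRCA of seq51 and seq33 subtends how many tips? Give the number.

The MRCA of seq51 and seq33 is the node subtending ((((seq64,(seq56,seq36,seq18)),seq1),seq33),(seq48,seq51)).
That clade contains 8 terminal taxa: seq1, seq18, seq33, seq36, seq48, seq51, seq56, seq64.

8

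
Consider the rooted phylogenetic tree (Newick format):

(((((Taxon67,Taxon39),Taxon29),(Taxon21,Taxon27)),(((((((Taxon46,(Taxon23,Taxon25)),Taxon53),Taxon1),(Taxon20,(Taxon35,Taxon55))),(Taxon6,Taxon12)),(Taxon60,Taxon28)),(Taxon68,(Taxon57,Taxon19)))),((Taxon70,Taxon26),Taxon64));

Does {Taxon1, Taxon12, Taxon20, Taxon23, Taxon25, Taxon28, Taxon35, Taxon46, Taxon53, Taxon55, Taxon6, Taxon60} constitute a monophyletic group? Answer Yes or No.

Yes

The most recent common ancestor of these taxa subtends ((((((Taxon46,(Taxon23,Taxon25)),Taxon53),Taxon1),(Taxon20,(Taxon35,Taxon55))),(Taxon6,Taxon12)),(Taxon60,Taxon28)).
That clade has exactly 12 tips — every listed taxon and nothing else — so the group is monophyletic.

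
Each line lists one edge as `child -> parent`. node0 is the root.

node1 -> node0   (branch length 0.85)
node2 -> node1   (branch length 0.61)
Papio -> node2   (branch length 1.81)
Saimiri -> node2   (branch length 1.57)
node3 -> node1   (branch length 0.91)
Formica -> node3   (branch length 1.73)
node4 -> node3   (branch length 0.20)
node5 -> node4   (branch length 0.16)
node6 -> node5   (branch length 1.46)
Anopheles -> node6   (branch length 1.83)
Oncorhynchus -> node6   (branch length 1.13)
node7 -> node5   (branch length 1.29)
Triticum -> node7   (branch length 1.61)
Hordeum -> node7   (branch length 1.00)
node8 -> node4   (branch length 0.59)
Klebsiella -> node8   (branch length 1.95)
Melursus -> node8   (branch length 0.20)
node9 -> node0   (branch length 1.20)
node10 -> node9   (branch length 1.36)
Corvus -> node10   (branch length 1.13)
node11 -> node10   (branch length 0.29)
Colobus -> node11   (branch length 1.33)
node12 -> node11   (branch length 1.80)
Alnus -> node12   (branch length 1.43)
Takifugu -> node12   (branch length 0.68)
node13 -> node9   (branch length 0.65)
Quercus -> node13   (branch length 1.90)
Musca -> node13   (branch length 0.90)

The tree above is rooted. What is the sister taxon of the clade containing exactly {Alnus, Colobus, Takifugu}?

Corvus

The clade containing exactly {Alnus, Colobus, Takifugu} attaches to the tree at the node subtending (Corvus,(Colobus,(Alnus,Takifugu))).
The other lineage descending from that same node — the sister group — is the single tip Corvus.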